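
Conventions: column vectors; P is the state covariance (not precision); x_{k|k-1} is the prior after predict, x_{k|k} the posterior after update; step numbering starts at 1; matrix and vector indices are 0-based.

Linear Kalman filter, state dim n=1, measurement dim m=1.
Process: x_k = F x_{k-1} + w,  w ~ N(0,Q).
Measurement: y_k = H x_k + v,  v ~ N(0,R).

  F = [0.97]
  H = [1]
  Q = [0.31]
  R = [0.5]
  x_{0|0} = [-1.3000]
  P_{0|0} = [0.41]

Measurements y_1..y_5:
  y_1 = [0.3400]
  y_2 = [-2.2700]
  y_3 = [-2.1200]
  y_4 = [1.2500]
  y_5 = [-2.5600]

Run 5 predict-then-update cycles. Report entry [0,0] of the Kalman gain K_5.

K[0,0] = 0.5276

step 1: x^-=[-1.2610]  P^-=[0.6958]  S=[1.1958]  K=[0.5819]  nu=[1.6010]  x^+=[-0.3294]  P^+=[0.2909]
step 2: x^-=[-0.3196]  P^-=[0.5837]  S=[1.0837]  K=[0.5386]  nu=[-1.9504]  x^+=[-1.3701]  P^+=[0.2693]
step 3: x^-=[-1.3290]  P^-=[0.5634]  S=[1.0634]  K=[0.5298]  nu=[-0.7910]  x^+=[-1.7481]  P^+=[0.2649]
step 4: x^-=[-1.6956]  P^-=[0.5592]  S=[1.0592]  K=[0.5280]  nu=[2.9456]  x^+=[-0.1404]  P^+=[0.2640]
step 5: x^-=[-0.1362]  P^-=[0.5584]  S=[1.0584]  K=[0.5276]  nu=[-2.4238]  x^+=[-1.4150]  P^+=[0.2638]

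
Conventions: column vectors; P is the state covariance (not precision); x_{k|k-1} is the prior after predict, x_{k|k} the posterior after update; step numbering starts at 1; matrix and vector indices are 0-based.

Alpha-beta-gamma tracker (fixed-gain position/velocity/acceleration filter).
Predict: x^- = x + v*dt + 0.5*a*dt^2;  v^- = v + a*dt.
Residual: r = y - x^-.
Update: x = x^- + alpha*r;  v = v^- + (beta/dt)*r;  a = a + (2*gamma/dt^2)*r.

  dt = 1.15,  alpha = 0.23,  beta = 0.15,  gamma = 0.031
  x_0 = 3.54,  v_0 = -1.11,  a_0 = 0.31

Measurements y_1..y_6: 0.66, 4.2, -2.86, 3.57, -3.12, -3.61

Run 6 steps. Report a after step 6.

step 1: x_pred=2.4685  r=-1.8085  x^+=2.0525  v^+=-0.9894  a^+=0.2252
step 2: x_pred=1.0637  r=3.1363  x^+=1.7850  v^+=-0.3213  a^+=0.3723
step 3: x_pred=1.6617  r=-4.5217  x^+=0.6217  v^+=-0.4830  a^+=0.1603
step 4: x_pred=0.1722  r=3.3978  x^+=0.9537  v^+=0.1445  a^+=0.3196
step 5: x_pred=1.3312  r=-4.4512  x^+=0.3074  v^+=-0.0686  a^+=0.1109
step 6: x_pred=0.3019  r=-3.9119  x^+=-0.5979  v^+=-0.4513  a^+=-0.0725

a_post = -0.0725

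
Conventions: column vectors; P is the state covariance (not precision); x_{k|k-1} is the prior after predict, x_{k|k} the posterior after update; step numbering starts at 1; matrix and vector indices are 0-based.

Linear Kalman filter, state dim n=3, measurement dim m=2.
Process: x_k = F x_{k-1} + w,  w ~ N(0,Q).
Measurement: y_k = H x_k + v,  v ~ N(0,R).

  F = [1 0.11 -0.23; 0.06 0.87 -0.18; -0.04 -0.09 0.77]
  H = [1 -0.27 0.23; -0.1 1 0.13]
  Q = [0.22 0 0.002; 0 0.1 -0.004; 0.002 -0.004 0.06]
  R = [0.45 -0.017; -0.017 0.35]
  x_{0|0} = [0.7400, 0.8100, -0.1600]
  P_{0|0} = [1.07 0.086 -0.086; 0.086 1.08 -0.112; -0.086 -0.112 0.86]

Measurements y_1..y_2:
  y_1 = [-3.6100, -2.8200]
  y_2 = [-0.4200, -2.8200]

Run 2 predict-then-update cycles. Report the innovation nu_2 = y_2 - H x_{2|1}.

step 1: x^-=[0.8659, 0.7779, -0.2257]  P^-=[1.4127 0.3198 -0.2907; 0.3198 0.9951 -0.2952; -0.2907 -0.2952 0.6018]  S=[1.6973 -0.1691; -0.1691 1.2362]  K=[0.7638 0.2184; 0.0656 0.7570; -0.0587 -0.1600]  nu=[-4.2140, -3.4820]  x^+=[-3.1131, -2.1342, 0.5790]  P^+=[0.4200 0.1307 -0.1942; 0.1307 0.2962 -0.1482; -0.1942 -0.1482 0.5675]
step 2: x^-=[-3.4811, -2.1478, 0.7625]  P^-=[0.7992 0.2618 -0.2975; 0.2618 0.4083 -0.2242; -0.2975 -0.2242 0.4330]  S=[1.0514 -0.0008; -0.0008 0.6707]  K=[0.6279 0.2143; 0.0956 0.5264; -0.1309 -0.2061]  nu=[2.3058, -1.1194]  x^+=[-2.2731, -2.5168, 0.6914]  P^+=[0.3540 0.1234 -0.1816; 0.1234 0.2129 -0.1383; -0.1816 -0.1383 0.3865]

innov = [2.3058, -1.1194]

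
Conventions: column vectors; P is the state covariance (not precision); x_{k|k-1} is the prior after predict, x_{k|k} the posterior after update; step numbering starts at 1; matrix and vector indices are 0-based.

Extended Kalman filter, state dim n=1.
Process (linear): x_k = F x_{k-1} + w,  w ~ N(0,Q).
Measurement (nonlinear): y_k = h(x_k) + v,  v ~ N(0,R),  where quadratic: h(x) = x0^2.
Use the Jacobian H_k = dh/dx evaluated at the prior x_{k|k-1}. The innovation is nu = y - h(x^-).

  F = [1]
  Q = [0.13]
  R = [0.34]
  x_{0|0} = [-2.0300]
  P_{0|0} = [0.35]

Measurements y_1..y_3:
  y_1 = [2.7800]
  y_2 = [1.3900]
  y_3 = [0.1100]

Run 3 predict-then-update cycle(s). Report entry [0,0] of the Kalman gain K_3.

K[0,0] = -0.2860

step 1: x^-=[-2.0300]  P^-=[0.4800]  H_jac=[-4.0600]  S=[8.2521]  K=[-0.2362]  nu=[-1.3409]  x^+=[-1.7133]  P^+=[0.0198]
step 2: x^-=[-1.7133]  P^-=[0.1498]  H_jac=[-3.4267]  S=[2.0987]  K=[-0.2446]  nu=[-1.5455]  x^+=[-1.3354]  P^+=[0.0243]
step 3: x^-=[-1.3354]  P^-=[0.1543]  H_jac=[-2.6708]  S=[1.4404]  K=[-0.2860]  nu=[-1.6732]  x^+=[-0.8568]  P^+=[0.0364]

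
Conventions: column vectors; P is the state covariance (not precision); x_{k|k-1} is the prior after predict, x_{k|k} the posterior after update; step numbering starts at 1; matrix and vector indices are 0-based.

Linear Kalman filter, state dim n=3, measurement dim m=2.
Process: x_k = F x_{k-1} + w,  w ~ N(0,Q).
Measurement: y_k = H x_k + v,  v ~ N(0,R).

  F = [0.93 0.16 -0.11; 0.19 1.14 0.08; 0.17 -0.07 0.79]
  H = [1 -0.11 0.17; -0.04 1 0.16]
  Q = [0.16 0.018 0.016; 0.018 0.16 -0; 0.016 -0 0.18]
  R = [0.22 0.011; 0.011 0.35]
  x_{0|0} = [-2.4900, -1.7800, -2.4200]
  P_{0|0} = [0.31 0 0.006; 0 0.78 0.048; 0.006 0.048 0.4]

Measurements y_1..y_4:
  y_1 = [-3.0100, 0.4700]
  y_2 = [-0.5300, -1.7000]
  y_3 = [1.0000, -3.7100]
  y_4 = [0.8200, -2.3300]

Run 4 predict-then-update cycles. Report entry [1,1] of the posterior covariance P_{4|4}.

P_post[1,1] = 0.2037

step 1: x^-=[-2.3343, -2.6959, -2.2105]  P^-=[0.4500 0.2064 0.0322; 0.2064 1.1964 0.0170; 0.0322 0.0170 0.4387]  S=[0.6621 0.0882; 0.0882 1.5468]  K=[0.6419 0.0886; 0.0149 0.7690; 0.1523 0.0468]  nu=[-0.5965, 3.4262]  x^+=[-2.4137, -0.0701, -2.1408]  P^+=[0.1551 0.0511 -0.0427; 0.0511 0.2795 -0.0506; -0.0427 -0.0506 0.4187]
step 2: x^-=[-2.0205, -0.7097, -2.0967]  P^-=[0.3321 0.1518 -0.0383; 0.1518 0.5431 -0.0339; -0.0383 -0.0339 0.4401]  S=[0.5262 0.0914; 0.0914 0.8824]  K=[0.5712 0.0909; 0.0605 0.5962; 0.0702 0.0358]  nu=[1.7689, -0.7356]  x^+=[-1.0770, -1.0413, -1.9988]  P^+=[0.1436 0.0542 -0.0648; 0.0542 0.2209 -0.0590; -0.0648 -0.0590 0.4359]
step 3: x^-=[-0.9484, -1.5516, -1.6893]  P^-=[0.3266 0.1421 -0.0580; 0.1421 0.4659 -0.0391; -0.0580 -0.0391 0.4451]  S=[0.5156 0.0867; 0.0867 0.8046]  K=[0.5693 0.0875; 0.0698 0.5566; 0.0361 0.0389]  nu=[2.0649, -1.9260]  x^+=[0.0586, -2.4796, -1.6897]  P^+=[0.1447 0.0544 -0.0735; 0.0544 0.2073 -0.0598; -0.0735 -0.0598 0.4430]
step 4: x^-=[-0.1564, -2.9507, -1.1513]  P^-=[0.3292 0.1397 -0.0647; 0.1397 0.4479 -0.0396; -0.0647 -0.0396 0.4472]  S=[0.5163 0.0851; 0.0851 0.7869]  K=[0.5724 0.0857; 0.0720 0.5463; 0.0237 0.0413]  nu=[0.8475, 0.7987]  x^+=[0.3972, -2.4534, -1.0983]  P^+=[0.1459 0.0544 -0.0766; 0.0544 0.2037 -0.0596; -0.0766 -0.0596 0.4454]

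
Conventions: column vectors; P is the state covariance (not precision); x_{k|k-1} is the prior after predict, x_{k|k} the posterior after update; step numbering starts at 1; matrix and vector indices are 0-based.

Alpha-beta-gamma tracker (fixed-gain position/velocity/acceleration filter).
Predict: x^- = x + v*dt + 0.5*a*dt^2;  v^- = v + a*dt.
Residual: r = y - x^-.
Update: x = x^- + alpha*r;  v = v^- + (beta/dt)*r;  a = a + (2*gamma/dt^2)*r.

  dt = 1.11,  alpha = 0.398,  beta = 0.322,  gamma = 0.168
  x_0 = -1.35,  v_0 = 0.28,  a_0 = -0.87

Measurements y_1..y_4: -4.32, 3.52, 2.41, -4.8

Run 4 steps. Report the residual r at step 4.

step 1: x_pred=-1.5752  r=-2.7448  x^+=-2.6676  v^+=-1.4819  a^+=-1.6185
step 2: x_pred=-5.3097  r=8.8297  x^+=-1.7955  v^+=-0.7171  a^+=0.7894
step 3: x_pred=-2.1052  r=4.5152  x^+=-0.3081  v^+=1.4689  a^+=2.0207
step 4: x_pred=2.5672  r=-7.3672  x^+=-0.3650  v^+=1.5747  a^+=0.0116

resid = -7.3672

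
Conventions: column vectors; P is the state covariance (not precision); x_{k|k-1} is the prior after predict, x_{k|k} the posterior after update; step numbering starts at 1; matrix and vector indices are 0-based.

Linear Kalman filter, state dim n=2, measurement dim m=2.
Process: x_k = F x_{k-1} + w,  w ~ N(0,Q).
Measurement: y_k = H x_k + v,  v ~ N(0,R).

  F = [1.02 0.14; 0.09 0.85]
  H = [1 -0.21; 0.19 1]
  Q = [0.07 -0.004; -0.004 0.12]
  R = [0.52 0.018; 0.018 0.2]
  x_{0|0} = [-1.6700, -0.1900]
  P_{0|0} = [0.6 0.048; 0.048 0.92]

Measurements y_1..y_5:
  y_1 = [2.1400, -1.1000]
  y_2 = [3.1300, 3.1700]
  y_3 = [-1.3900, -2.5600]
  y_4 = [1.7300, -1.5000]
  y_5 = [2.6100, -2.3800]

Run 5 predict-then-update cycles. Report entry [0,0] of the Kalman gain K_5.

K[0,0] = 0.3077

step 1: x^-=[-1.7300, -0.3118]  P^-=[0.7260 0.2028; 0.2028 0.7969]  S=[1.1960 0.1833; 0.1833 1.1002]  K=[0.5377 0.2201; -0.0890 0.7742]  nu=[3.8045, -0.4595]  x^+=[0.2145, -1.0062]  P^+=[0.2835 -0.0002; -0.0002 0.1533]
step 2: x^-=[0.0779, -0.8360]  P^-=[0.3679 0.0401; 0.0401 0.2330]  S=[0.8814 0.0775; 0.0775 0.4615]  K=[0.3927 0.1725; -0.0567 0.5309]  nu=[2.8765, 3.9912]  x^+=[1.8959, 1.1198]  P^+=[0.2078 0.0021; 0.0021 0.1048]
step 3: x^-=[2.0906, 1.1225]  P^-=[0.2888 0.0294; 0.0294 0.1977]  S=[0.8052 0.0596; 0.0596 0.4193]  K=[0.3397 0.1527; -0.0515 0.4921]  nu=[-3.2449, -4.0797]  x^+=[0.3654, -0.7182]  P^+=[0.1799 0.0025; 0.0025 0.0970]
step 4: x^-=[0.2721, -0.5776]  P^-=[0.2598 0.0262; 0.0262 0.1919]  S=[0.7772 0.0522; 0.0522 0.4113]  K=[0.3175 0.1435; -0.0507 0.4852]  nu=[1.3366, -0.9741]  x^+=[0.5568, -1.1181]  P^+=[0.1682 0.0024; 0.0024 0.0957]
step 5: x^-=[0.4114, -0.9002]  P^-=[0.2476 0.0250; 0.0250 0.1909]  S=[0.7655 0.0489; 0.0489 0.4093]  K=[0.3077 0.1392; -0.0507 0.4840]  nu=[2.0096, -1.5579]  x^+=[0.8128, -1.7561]  P^+=[0.1630 0.0024; 0.0024 0.0954]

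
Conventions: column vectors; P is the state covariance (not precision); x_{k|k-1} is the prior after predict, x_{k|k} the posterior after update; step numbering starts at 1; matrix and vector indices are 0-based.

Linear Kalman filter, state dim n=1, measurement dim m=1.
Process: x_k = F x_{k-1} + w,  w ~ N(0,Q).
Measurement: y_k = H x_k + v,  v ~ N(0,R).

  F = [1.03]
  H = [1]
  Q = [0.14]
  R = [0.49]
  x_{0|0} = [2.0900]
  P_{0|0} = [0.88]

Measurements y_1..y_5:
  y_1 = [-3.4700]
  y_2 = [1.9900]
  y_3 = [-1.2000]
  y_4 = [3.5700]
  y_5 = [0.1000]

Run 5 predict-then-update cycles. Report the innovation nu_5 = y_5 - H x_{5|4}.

step 1: x^-=[2.1527]  P^-=[1.0736]  S=[1.5636]  K=[0.6866]  nu=[-5.6227]  x^+=[-1.7080]  P^+=[0.3364]
step 2: x^-=[-1.7592]  P^-=[0.4969]  S=[0.9869]  K=[0.5035]  nu=[3.7492]  x^+=[0.1286]  P^+=[0.2467]
step 3: x^-=[0.1324]  P^-=[0.4017]  S=[0.8917]  K=[0.4505]  nu=[-1.3324]  x^+=[-0.4679]  P^+=[0.2208]
step 4: x^-=[-0.4819]  P^-=[0.3742]  S=[0.8642]  K=[0.4330]  nu=[4.0519]  x^+=[1.2726]  P^+=[0.2122]
step 5: x^-=[1.3108]  P^-=[0.3651]  S=[0.8551]  K=[0.4270]  nu=[-1.2108]  x^+=[0.7938]  P^+=[0.2092]

innov = [-1.2108]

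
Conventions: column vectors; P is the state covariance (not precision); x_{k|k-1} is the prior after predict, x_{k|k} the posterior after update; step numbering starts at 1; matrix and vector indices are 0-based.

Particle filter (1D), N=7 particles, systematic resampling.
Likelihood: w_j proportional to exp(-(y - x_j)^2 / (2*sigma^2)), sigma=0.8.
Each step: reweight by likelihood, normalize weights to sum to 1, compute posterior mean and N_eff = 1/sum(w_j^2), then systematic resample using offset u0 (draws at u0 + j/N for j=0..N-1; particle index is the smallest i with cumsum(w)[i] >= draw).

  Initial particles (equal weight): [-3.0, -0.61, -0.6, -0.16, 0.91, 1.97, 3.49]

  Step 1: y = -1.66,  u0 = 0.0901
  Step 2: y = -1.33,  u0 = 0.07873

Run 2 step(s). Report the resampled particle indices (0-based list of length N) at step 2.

resampled_idx = [1, 2, 2, 3, 4, 5, 6]

step 1: w=[0.1948, 0.3348, 0.3293, 0.1366, 0.0045, 0.0000, 0.0000]  mean=-1.0038  Neff=3.6086  idx=[0, 1, 1, 1, 2, 2, 3]
step 2: w=[0.0300, 0.1766, 0.1766, 0.1766, 0.1746, 0.1746, 0.0909]  mean=-0.6372  Neff=6.1072  idx=[1, 2, 2, 3, 4, 5, 6]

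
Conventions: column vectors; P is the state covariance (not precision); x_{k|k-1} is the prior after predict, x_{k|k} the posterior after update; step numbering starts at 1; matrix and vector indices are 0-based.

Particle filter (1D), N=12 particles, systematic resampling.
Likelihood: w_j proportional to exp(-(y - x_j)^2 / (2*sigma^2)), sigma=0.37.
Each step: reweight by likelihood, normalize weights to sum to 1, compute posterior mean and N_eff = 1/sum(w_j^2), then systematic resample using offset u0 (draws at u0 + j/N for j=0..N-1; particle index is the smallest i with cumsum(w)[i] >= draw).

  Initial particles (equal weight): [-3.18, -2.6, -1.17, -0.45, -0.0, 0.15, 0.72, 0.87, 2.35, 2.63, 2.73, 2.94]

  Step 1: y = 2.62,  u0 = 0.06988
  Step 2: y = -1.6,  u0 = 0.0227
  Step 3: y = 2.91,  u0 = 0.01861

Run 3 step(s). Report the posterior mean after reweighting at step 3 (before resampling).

step 1: w=[0.0000, 0.0000, 0.0000, 0.0000, 0.0000, 0.0000, 0.0000, 0.0000, 0.2247, 0.2931, 0.2805, 0.2017]  mean=2.6577  Neff=3.9099  idx=[8, 8, 9, 9, 9, 9, 10, 10, 10, 11, 11, 11]
step 2: w=[0.4998, 0.4998, 0.0001, 0.0001, 0.0001, 0.0001, 0.0000, 0.0000, 0.0000, 0.0000, 0.0000, 0.0000]  mean=2.3501  Neff=2.0019  idx=[0, 0, 0, 0, 0, 0, 1, 1, 1, 1, 1, 1]
step 3: w=[0.0833, 0.0833, 0.0833, 0.0833, 0.0833, 0.0833, 0.0833, 0.0833, 0.0833, 0.0833, 0.0833, 0.0833]  mean=2.3500  Neff=12.0000  idx=[0, 1, 2, 3, 4, 5, 6, 7, 8, 9, 10, 11]

post_mean = 2.3500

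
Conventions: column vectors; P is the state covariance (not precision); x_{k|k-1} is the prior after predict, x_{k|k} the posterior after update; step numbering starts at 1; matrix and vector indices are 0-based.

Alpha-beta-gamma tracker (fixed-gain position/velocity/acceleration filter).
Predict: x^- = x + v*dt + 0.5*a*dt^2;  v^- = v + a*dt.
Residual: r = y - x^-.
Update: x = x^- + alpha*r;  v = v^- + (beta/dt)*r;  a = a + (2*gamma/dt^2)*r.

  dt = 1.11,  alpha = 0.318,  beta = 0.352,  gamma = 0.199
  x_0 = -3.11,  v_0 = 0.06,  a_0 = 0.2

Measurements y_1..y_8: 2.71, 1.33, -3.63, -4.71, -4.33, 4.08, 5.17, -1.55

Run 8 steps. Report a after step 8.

step 1: x_pred=-2.9202  r=5.6302  x^+=-1.1298  v^+=2.0674  a^+=2.0187
step 2: x_pred=2.4087  r=-1.0787  x^+=2.0657  v^+=3.9661  a^+=1.6703
step 3: x_pred=7.4970  r=-11.1270  x^+=3.9586  v^+=2.2915  a^+=-1.9241
step 4: x_pred=5.3169  r=-10.0269  x^+=2.1284  v^+=-3.0239  a^+=-5.1630
step 5: x_pred=-4.4088  r=0.0788  x^+=-4.3837  v^+=-8.7298  a^+=-5.1375
step 6: x_pred=-17.2388  r=21.3188  x^+=-10.4594  v^+=-7.6719  a^+=1.7490
step 7: x_pred=-17.8978  r=23.0678  x^+=-10.5622  v^+=1.5846  a^+=9.2005
step 8: x_pred=-3.1353  r=1.5853  x^+=-2.6312  v^+=12.2999  a^+=9.7126

a_post = 9.7126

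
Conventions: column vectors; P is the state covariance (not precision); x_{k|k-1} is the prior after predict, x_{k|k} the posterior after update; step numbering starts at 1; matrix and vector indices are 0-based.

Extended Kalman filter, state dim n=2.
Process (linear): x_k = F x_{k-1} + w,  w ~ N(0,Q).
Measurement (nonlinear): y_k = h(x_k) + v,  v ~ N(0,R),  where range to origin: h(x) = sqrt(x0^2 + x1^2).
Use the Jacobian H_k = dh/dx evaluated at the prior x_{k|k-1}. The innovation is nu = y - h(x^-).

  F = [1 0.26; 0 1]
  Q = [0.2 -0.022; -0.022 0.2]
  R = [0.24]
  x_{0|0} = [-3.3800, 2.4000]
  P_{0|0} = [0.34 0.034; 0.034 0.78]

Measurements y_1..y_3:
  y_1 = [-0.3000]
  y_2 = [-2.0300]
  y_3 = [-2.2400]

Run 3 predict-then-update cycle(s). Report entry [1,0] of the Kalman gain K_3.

step 1: x^-=[-2.7560, 2.4000]  P^-=[0.6104 0.2148; 0.2148 0.9800]  H_jac=[-0.7541 0.6567]  S=[0.7970]  K=[-0.4006; 0.6042]  nu=[-3.9545]  x^+=[-1.1720, 0.0106]  P^+=[0.4825 0.4077; 0.4077 0.6890]
step 2: x^-=[-1.1692, 0.0106]  P^-=[0.9411 0.5649; 0.5649 0.8890]  H_jac=[-1.0000 0.0090]  S=[1.1709]  K=[-0.7994; -0.4755]  nu=[-3.1993]  x^+=[1.3881, 1.5319]  P^+=[0.1929 0.1198; 0.1198 0.6242]
step 3: x^-=[1.7864, 1.5319]  P^-=[0.4974 0.2601; 0.2601 0.8242]  H_jac=[0.7591 0.6510]  S=[1.1329]  K=[0.4827; 0.6478]  nu=[-4.5933]  x^+=[-0.4309, -1.4438]  P^+=[0.2334 -0.0942; -0.0942 0.3487]

K[1,0] = 0.6478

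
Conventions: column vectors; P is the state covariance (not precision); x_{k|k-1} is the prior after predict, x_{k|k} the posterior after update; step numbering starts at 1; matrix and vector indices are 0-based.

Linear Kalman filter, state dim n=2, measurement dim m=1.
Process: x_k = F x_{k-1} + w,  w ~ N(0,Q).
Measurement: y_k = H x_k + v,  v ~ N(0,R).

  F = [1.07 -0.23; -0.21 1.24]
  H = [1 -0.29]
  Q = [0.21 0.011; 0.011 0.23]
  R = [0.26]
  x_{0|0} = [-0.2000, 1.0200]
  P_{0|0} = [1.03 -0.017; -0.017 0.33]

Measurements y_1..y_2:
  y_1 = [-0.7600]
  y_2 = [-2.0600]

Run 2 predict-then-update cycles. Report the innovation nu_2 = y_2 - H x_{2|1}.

step 1: x^-=[-0.4486, 1.3068]  P^-=[1.4151 -0.3379; -0.3379 0.7917]  S=[1.9377]  K=[0.7809; -0.2929]  nu=[0.0676]  x^+=[-0.3958, 1.2870]  P^+=[0.2335 0.1052; 0.1052 0.6255]
step 2: x^-=[-0.7196, 1.6790]  P^-=[0.4587 -0.0752; -0.0752 1.1472]  S=[0.8587]  K=[0.5595; -0.4749]  nu=[-0.8535]  x^+=[-1.1971, 2.0844]  P^+=[0.1899 0.1530; 0.1530 0.9535]

innov = [-0.8535]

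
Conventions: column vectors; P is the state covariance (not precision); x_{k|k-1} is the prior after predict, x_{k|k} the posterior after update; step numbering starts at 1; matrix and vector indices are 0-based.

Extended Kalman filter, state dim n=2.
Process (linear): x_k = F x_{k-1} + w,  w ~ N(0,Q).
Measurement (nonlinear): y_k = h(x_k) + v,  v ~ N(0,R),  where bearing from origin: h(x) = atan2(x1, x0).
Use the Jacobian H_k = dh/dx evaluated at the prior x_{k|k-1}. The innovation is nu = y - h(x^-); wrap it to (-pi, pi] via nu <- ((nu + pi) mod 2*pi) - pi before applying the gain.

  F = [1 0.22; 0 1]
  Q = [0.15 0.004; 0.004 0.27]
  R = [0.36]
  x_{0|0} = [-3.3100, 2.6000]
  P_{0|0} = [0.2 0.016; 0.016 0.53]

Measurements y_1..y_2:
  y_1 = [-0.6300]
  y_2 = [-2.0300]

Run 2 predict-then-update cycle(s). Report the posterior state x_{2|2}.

step 1: x^-=[-2.7380, 2.6000]  P^-=[0.3827 0.1366; 0.1366 0.8000]  H_jac=[-0.1824 -0.1921]  S=[0.4118]  K=[-0.2332; -0.4336]  nu=[-3.0120]  x^+=[-2.0356, 3.9060]  P^+=[0.3603 0.0950; 0.0950 0.7226]
step 2: x^-=[-1.1763, 3.9060]  P^-=[0.5871 0.2579; 0.2579 0.9926]  H_jac=[-0.2347 -0.0707]  S=[0.4059]  K=[-0.3844; -0.3221]  nu=[2.3899]  x^+=[-2.0951, 3.1363]  P^+=[0.5271 0.2077; 0.2077 0.9505]

x_post = [-2.0951, 3.1363]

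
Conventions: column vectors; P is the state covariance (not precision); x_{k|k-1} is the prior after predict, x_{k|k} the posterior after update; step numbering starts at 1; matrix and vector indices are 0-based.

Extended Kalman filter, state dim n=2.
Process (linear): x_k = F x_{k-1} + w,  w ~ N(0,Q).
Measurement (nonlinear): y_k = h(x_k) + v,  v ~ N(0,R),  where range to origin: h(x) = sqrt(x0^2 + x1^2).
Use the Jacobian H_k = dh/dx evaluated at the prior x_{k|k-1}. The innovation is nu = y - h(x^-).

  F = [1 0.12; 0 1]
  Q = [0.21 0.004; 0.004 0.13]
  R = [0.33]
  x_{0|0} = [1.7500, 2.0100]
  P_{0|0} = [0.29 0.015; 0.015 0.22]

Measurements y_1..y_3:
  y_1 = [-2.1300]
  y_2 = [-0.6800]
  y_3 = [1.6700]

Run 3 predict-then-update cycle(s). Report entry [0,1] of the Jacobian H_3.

step 1: x^-=[1.9912, 2.0100]  P^-=[0.5068 0.0454; 0.0454 0.3500]  H_jac=[0.7038 0.7104]  S=[0.8030]  K=[0.4843; 0.3494]  nu=[-4.9593]  x^+=[-0.4105, 0.2771]  P^+=[0.3184 -0.0905; -0.0905 0.2520]
step 2: x^-=[-0.3773, 0.2771]  P^-=[0.5103 -0.0563; -0.0563 0.3820]  H_jac=[-0.8059 0.5920]  S=[0.8490]  K=[-0.5237; 0.3197]  nu=[-1.1481]  x^+=[0.2240, -0.0900]  P^+=[0.2775 0.0859; 0.0859 0.2952]
step 3: x^-=[0.2132, -0.0900]  P^-=[0.5124 0.1253; 0.1253 0.4252]  H_jac=[0.9213 -0.3888]  S=[0.7394]  K=[0.5725; -0.0674]  nu=[1.4386]  x^+=[1.0368, -0.1870]  P^+=[0.2700 0.1539; 0.1539 0.4218]

H_jac[0,1] = -0.3888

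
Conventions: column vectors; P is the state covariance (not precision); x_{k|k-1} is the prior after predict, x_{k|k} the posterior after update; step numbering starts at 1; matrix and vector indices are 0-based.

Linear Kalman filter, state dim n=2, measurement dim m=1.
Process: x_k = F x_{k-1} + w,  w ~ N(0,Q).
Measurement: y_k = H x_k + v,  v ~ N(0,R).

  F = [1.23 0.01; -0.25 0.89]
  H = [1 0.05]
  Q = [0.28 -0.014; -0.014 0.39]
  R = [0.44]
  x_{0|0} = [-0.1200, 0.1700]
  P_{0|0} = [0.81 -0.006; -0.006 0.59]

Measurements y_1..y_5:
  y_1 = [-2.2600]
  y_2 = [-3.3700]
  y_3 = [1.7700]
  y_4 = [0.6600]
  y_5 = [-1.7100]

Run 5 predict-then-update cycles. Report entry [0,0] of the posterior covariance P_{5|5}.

step 1: x^-=[-0.1459, 0.1813]  P^-=[1.5054 -0.2644; -0.2644 0.9106]  S=[1.9212]  K=[0.7767; -0.1139]  nu=[-2.1232]  x^+=[-1.7949, 0.4232]  P^+=[0.3465 -0.0944; -0.0944 0.8857]
step 2: x^-=[-2.2035, 0.8253]  P^-=[0.8019 -0.2158; -0.2158 1.1552]  S=[1.2232]  K=[0.6468; -0.1292]  nu=[-1.2078]  x^+=[-2.9846, 0.9813]  P^+=[0.2903 -0.1136; -0.1136 1.1348]
step 3: x^-=[-3.6613, 1.6195]  P^-=[0.7164 -0.2172; -0.2172 1.3576]  S=[1.1381]  K=[0.6200; -0.1312]  nu=[5.3503]  x^+=[-0.3443, 0.9176]  P^+=[0.2790 -0.1246; -0.1246 1.3380]
step 4: x^-=[-0.4143, 0.9027]  P^-=[0.6992 -0.2240; -0.2240 1.5227]  S=[1.1206]  K=[0.6139; -0.1320]  nu=[1.0292]  x^+=[0.2175, 0.7669]  P^+=[0.2768 -0.1332; -0.1332 1.5032]
step 5: x^-=[0.2752, 0.6282]  P^-=[0.6956 -0.2312; -0.2312 1.6573]  S=[1.1167]  K=[0.6126; -0.1329]  nu=[-2.0166]  x^+=[-0.9602, 0.8961]  P^+=[0.2766 -0.1403; -0.1403 1.6376]

P_post[0,0] = 0.2766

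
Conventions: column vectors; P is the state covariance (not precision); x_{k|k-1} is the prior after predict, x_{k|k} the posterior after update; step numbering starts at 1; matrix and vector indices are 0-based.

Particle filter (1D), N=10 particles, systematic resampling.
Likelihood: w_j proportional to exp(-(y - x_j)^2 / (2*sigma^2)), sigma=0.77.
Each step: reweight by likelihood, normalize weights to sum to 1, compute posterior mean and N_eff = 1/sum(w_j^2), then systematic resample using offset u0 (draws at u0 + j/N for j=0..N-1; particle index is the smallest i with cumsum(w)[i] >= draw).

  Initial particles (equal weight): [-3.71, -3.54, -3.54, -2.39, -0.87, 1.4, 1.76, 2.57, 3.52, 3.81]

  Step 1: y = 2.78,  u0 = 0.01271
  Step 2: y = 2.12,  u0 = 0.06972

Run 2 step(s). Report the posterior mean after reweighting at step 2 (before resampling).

step 1: w=[0.0000, 0.0000, 0.0000, 0.0000, 0.0000, 0.0766, 0.1588, 0.3679, 0.2406, 0.1561]  mean=2.7738  Neff=4.0212  idx=[5, 6, 6, 7, 7, 7, 8, 8, 8, 9]
step 2: w=[0.1147, 0.1592, 0.1592, 0.1497, 0.1497, 0.1497, 0.0340, 0.0340, 0.0340, 0.0160]  mean=2.2947  Neff=7.4212  idx=[0, 1, 1, 2, 3, 3, 4, 5, 5, 8]

post_mean = 2.2947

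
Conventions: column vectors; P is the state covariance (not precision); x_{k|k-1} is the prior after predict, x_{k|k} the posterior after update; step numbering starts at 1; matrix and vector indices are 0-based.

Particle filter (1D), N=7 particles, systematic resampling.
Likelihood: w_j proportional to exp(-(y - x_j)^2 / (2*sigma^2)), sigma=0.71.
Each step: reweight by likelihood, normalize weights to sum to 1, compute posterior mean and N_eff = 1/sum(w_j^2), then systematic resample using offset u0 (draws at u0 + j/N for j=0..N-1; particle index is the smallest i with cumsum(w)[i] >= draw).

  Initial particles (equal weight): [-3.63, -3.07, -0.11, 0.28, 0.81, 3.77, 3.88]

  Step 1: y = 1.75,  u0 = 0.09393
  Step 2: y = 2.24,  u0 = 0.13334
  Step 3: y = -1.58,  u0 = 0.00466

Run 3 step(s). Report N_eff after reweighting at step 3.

N_eff = 7.0000

step 1: w=[0.0000, 0.0000, 0.0544, 0.1973, 0.7003, 0.0294, 0.0187]  mean=0.7998  Neff=1.8746  idx=[3, 3, 4, 4, 4, 4, 4]
step 2: w=[0.0315, 0.0315, 0.1874, 0.1874, 0.1874, 0.1874, 0.1874]  mean=0.7766  Neff=5.6320  idx=[2, 3, 3, 4, 5, 6, 6]
step 3: w=[0.1429, 0.1429, 0.1429, 0.1429, 0.1429, 0.1429, 0.1429]  mean=0.8100  Neff=7.0000  idx=[0, 1, 2, 3, 4, 5, 6]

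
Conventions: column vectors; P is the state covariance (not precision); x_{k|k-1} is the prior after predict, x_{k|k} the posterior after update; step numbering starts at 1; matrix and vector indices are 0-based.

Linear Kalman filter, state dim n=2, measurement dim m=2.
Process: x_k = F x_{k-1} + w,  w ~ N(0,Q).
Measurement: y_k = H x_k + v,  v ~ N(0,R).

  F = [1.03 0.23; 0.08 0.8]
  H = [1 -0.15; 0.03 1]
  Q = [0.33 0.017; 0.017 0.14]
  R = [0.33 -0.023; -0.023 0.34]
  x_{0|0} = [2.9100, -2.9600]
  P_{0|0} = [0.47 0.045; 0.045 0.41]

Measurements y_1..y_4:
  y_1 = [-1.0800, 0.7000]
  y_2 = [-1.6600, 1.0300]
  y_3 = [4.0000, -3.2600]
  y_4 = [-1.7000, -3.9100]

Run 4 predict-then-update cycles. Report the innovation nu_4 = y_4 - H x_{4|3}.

step 1: x^-=[2.3165, -2.1352]  P^-=[0.8716 0.1691; 0.1691 0.4112]  S=[1.1602 0.1098; 0.1098 0.7621]  K=[0.7149 0.1532; 0.0415 0.5402]  nu=[-3.7168, 2.7657]  x^+=[0.0828, -0.7952]  P^+=[0.2367 0.0285; 0.0285 0.1819]
step 2: x^-=[-0.0976, -0.6296]  P^-=[0.6042 0.0940; 0.0940 0.2616]  S=[0.9119 0.0495; 0.0495 0.6077]  K=[0.6400 0.1324; 0.0366 0.4320]  nu=[-1.6568, 1.6625]  x^+=[-0.9378, 0.0280]  P^+=[0.2117 0.0239; 0.0239 0.1453]
step 3: x^-=[-0.9595, -0.0526]  P^-=[0.5737 0.0814; 0.0814 0.2374]  S=[0.8846 0.0396; 0.0396 0.5828]  K=[0.6290 0.1264; 0.0334 0.4093]  nu=[4.9516, -3.1786]  x^+=[1.7536, -1.1882]  P^+=[0.2080 0.0223; 0.0223 0.1377]
step 4: x^-=[1.5329, -0.8103]  P^-=[0.5685 0.0782; 0.0782 0.2323]  S=[0.8803 0.0371; 0.0371 0.5775]  K=[0.6273 0.1247; 0.0323 0.4043]  nu=[-3.3544, -3.1457]  x^+=[-0.9635, -2.1902]  P^+=[0.2074 0.0218; 0.0218 0.1361]

innov = [-3.3544, -3.1457]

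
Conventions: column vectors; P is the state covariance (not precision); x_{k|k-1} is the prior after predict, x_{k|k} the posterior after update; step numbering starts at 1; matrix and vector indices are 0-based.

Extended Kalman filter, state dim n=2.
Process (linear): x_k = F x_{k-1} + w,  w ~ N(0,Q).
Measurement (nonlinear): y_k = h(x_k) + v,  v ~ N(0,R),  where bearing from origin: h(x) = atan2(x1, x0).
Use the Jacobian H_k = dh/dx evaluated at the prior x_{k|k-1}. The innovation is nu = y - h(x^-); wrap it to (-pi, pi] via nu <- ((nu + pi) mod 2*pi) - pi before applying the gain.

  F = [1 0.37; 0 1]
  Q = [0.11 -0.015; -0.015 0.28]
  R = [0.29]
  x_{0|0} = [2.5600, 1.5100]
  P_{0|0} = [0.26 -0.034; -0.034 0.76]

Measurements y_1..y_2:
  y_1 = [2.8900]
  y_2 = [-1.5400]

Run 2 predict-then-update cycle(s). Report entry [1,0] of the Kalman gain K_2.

K[1,0] = 0.3694

step 1: x^-=[3.1187, 1.5100]  P^-=[0.4489 0.2322; 0.2322 1.0400]  H_jac=[-0.1258 0.2598]  S=[0.3521]  K=[0.0110; 0.6843]  nu=[2.4391]  x^+=[3.1454, 3.1791]  P^+=[0.4488 0.2296; 0.2296 0.8751]
step 2: x^-=[4.3217, 3.1791]  P^-=[0.8485 0.5384; 0.5384 1.1551]  H_jac=[-0.1104 0.1501]  S=[0.3085]  K=[-0.0418; 0.3694]  nu=[-2.1742]  x^+=[4.4125, 2.3759]  P^+=[0.8480 0.5431; 0.5431 1.1130]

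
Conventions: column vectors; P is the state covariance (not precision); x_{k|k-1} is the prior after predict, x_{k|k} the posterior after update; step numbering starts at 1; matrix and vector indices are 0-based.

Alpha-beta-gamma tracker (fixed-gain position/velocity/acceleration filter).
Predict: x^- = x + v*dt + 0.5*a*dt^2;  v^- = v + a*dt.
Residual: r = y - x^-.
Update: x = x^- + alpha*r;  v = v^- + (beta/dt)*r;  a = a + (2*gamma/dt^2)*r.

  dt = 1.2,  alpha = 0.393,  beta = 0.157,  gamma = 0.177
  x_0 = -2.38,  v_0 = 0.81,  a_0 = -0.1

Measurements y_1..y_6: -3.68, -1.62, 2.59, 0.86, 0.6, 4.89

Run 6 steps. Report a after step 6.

a_post = 0.7714

step 1: x_pred=-1.4800  r=-2.2000  x^+=-2.3446  v^+=0.4022  a^+=-0.6408
step 2: x_pred=-2.3234  r=0.7034  x^+=-2.0470  v^+=-0.2748  a^+=-0.4679
step 3: x_pred=-2.7136  r=5.3036  x^+=-0.6293  v^+=-0.1424  a^+=0.8359
step 4: x_pred=-0.1984  r=1.0584  x^+=0.2176  v^+=0.9991  a^+=1.0961
step 5: x_pred=2.2057  r=-1.6057  x^+=1.5747  v^+=2.1043  a^+=0.7013
step 6: x_pred=4.6048  r=0.2852  x^+=4.7169  v^+=2.9832  a^+=0.7714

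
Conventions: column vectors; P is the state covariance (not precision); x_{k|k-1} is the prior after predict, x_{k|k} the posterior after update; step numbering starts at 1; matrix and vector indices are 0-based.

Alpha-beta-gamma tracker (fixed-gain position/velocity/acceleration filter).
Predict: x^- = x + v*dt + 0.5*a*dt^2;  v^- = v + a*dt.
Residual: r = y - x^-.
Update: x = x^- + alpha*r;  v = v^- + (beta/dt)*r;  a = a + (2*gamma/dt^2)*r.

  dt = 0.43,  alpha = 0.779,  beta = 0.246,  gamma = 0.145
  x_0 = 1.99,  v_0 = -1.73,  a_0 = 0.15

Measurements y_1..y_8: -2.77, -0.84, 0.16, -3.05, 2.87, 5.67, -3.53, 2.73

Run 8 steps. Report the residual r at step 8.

resid = 0.6103

step 1: x_pred=1.2600  r=-4.0300  x^+=-1.8794  v^+=-3.9710  a^+=-6.1707
step 2: x_pred=-4.1574  r=3.3174  x^+=-1.5731  v^+=-4.7265  a^+=-0.9676
step 3: x_pred=-3.6950  r=3.8550  x^+=-0.6920  v^+=-2.9372  a^+=5.0786
step 4: x_pred=-1.4854  r=-1.5646  x^+=-2.7042  v^+=-1.6485  a^+=2.6248
step 5: x_pred=-3.1704  r=6.0404  x^+=1.5351  v^+=2.9359  a^+=12.0986
step 6: x_pred=3.9160  r=1.7540  x^+=5.2824  v^+=9.1417  a^+=14.8496
step 7: x_pred=10.5862  r=-14.1162  x^+=-0.4103  v^+=7.4513  a^+=-7.2904
step 8: x_pred=2.1197  r=0.6103  x^+=2.5951  v^+=4.6656  a^+=-6.3332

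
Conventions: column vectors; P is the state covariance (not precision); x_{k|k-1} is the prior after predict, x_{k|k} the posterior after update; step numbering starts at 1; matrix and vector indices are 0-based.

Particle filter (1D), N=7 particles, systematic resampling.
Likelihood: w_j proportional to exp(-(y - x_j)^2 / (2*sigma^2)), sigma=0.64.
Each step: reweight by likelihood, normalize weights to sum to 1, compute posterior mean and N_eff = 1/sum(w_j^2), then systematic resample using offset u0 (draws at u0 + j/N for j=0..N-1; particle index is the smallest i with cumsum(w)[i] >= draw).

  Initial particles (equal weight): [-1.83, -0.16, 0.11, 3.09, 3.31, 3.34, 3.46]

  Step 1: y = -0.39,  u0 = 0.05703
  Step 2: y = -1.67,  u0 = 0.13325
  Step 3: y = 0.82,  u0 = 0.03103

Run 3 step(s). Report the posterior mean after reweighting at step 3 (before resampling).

post_mean = -0.0490

step 1: w=[0.0454, 0.5345, 0.4202, 0.0000, 0.0000, 0.0000, 0.0000]  mean=-0.1223  Neff=2.1540  idx=[1, 1, 1, 1, 2, 2, 2]
step 2: w=[0.1994, 0.1994, 0.1994, 0.1994, 0.0674, 0.0674, 0.0674]  mean=-0.1054  Neff=5.7895  idx=[0, 1, 2, 2, 3, 4, 6]
step 3: w=[0.1178, 0.1178, 0.1178, 0.1178, 0.1178, 0.2056, 0.2056]  mean=-0.0490  Neff=6.4991  idx=[0, 1, 2, 3, 5, 5, 6]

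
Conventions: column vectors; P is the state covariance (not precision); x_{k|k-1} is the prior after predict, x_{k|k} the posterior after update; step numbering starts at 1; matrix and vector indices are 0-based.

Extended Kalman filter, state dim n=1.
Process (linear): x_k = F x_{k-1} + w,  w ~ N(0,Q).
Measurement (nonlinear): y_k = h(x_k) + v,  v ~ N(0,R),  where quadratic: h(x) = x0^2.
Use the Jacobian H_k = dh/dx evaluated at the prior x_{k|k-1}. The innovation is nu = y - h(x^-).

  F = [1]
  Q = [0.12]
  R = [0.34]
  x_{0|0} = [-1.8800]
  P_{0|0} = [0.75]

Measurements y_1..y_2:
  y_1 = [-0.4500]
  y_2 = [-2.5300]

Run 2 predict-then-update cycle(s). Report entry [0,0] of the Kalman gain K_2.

step 1: x^-=[-1.8800]  P^-=[0.8700]  H_jac=[-3.7600]  S=[12.6397]  K=[-0.2588]  nu=[-3.9844]  x^+=[-0.8488]  P^+=[0.0234]
step 2: x^-=[-0.8488]  P^-=[0.1434]  H_jac=[-1.6976]  S=[0.7533]  K=[-0.3232]  nu=[-3.2505]  x^+=[0.2017]  P^+=[0.0647]

K[0,0] = -0.3232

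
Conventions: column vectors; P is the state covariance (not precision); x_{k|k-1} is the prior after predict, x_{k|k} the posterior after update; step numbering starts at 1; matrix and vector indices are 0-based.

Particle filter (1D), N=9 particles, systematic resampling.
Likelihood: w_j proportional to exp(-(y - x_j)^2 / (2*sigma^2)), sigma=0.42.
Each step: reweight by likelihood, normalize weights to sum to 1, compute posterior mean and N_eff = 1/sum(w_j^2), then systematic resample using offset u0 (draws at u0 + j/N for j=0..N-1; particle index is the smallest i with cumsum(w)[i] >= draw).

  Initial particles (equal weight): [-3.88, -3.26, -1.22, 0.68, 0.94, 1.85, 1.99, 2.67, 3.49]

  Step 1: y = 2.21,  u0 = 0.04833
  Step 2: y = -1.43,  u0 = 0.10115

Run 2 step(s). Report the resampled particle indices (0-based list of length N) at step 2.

resampled_idx = [0, 0, 1, 1, 1, 2, 2, 2, 6]

step 1: w=[0.0000, 0.0000, 0.0000, 0.0006, 0.0048, 0.3245, 0.4084, 0.2572, 0.0045]  mean=2.1203  Neff=2.9564  idx=[5, 5, 5, 6, 6, 6, 6, 7, 7]
step 2: w=[0.3049, 0.3049, 0.3049, 0.0214, 0.0214, 0.0214, 0.0214, 0.0000, 0.0000]  mean=1.8620  Neff=3.5632  idx=[0, 0, 1, 1, 1, 2, 2, 2, 6]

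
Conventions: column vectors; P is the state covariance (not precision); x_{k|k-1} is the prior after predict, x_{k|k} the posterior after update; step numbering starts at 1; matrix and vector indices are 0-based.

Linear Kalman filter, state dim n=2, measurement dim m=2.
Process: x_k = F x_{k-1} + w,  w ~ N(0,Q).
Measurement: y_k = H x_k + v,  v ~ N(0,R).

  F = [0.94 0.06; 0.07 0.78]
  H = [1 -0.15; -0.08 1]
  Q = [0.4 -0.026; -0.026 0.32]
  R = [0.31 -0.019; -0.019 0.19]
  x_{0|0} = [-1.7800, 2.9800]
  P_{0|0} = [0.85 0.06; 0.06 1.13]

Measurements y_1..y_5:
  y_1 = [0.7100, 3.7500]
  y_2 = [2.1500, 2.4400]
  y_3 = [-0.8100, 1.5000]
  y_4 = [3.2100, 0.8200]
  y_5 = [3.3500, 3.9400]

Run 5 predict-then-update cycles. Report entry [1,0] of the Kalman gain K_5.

step 1: x^-=[-1.4944, 2.1998]  P^-=[1.1619 0.1271; 0.1271 1.0182]  S=[1.4567 -0.1361; -0.1361 1.1953]  K=[0.7957 0.1191; 0.0618 0.8504]  nu=[2.5344, 1.4306]  x^+=[0.6926, 3.5731]  P^+=[0.2485 0.0274; 0.0274 0.1626]
step 2: x^-=[0.8654, 2.8355]  P^-=[0.6233 0.0182; 0.0182 0.4231]  S=[0.9373 -0.1139; -0.1139 0.6142]  K=[0.6709 0.0729; 0.0359 0.6932]  nu=[1.7099, -0.3262]  x^+=[1.9888, 2.6708]  P^+=[0.2093 0.0178; 0.0178 0.1325]
step 3: x^-=[2.0297, 2.2224]  P^-=[0.5874 0.0071; 0.0071 0.4036]  S=[0.9043 -0.1193; -0.1193 0.5962]  K=[0.6569 0.0646; 0.0309 0.6821]  nu=[-2.5063, -0.5600]  x^+=[0.3472, 1.7628]  P^+=[0.2048 0.0162; 0.0162 0.1303]
step 4: x^-=[0.4321, 1.3993]  P^-=[0.5833 0.0055; 0.0055 0.4021]  S=[0.9007 -0.1204; -0.1204 0.5949]  K=[0.6552 0.0634; 0.0302 0.6812]  nu=[2.9878, -0.5447]  x^+=[2.3551, 1.1185]  P^+=[0.2043 0.0159; 0.0159 0.1301]
step 5: x^-=[2.2809, 1.0373]  P^-=[0.5828 0.0053; 0.0053 0.4019]  S=[0.9002 -0.1206; -0.1206 0.5948]  K=[0.6550 0.0633; 0.0301 0.6811]  nu=[1.2247, 3.0852]  x^+=[3.2782, 3.1755]  P^+=[0.2042 0.0159; 0.0159 0.1301]

K[1,0] = 0.0301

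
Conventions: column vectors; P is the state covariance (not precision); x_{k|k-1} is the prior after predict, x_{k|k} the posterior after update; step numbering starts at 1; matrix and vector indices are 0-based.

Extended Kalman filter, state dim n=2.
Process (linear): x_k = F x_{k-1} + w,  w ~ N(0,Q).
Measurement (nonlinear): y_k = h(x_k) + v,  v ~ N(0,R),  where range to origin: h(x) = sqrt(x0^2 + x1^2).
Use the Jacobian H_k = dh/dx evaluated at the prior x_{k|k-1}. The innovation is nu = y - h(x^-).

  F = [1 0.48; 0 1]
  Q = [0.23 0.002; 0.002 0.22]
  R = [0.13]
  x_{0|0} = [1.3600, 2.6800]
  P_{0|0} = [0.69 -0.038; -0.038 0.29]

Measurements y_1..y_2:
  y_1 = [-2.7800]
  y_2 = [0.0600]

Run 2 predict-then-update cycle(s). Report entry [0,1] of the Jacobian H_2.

step 1: x^-=[2.6464, 2.6800]  P^-=[0.9503 0.1032; 0.1032 0.5100]  H_jac=[0.7026 0.7116]  S=[0.9606]  K=[0.7716; 0.4533]  nu=[-6.5464]  x^+=[-2.4047, -0.2873]  P^+=[0.3785 -0.2328; -0.2328 0.3126]
step 2: x^-=[-2.5426, -0.2873]  P^-=[0.4571 -0.0807; -0.0807 0.5326]  H_jac=[-0.9937 -0.1123]  S=[0.5700]  K=[-0.7809; 0.0357]  nu=[-2.4988]  x^+=[-0.5913, -0.3766]  P^+=[0.1095 -0.0648; -0.0648 0.5319]

H_jac[0,1] = -0.1123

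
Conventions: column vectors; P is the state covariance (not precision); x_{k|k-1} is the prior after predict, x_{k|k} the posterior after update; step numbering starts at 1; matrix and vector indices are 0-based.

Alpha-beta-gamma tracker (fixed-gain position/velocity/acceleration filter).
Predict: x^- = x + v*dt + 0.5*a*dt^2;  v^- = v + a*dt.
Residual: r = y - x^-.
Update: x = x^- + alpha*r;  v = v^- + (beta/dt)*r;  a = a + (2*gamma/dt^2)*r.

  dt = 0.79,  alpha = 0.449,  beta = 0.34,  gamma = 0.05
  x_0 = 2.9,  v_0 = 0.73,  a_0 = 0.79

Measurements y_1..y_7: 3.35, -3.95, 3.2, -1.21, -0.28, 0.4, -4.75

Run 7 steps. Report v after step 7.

step 1: x_pred=3.7232  r=-0.3732  x^+=3.5556  v^+=1.1935  a^+=0.7302
step 2: x_pred=4.7263  r=-8.6763  x^+=0.8307  v^+=-1.9638  a^+=-0.6600
step 3: x_pred=-0.9267  r=4.1267  x^+=0.9262  v^+=-0.7092  a^+=0.0012
step 4: x_pred=0.3663  r=-1.5763  x^+=-0.3414  v^+=-1.3866  a^+=-0.2514
step 5: x_pred=-1.5153  r=1.2353  x^+=-0.9607  v^+=-1.0536  a^+=-0.0534
step 6: x_pred=-1.8097  r=2.2097  x^+=-0.8175  v^+=-0.1448  a^+=0.3006
step 7: x_pred=-0.8381  r=-3.9119  x^+=-2.5945  v^+=-1.5909  a^+=-0.3262

v_post = -1.5909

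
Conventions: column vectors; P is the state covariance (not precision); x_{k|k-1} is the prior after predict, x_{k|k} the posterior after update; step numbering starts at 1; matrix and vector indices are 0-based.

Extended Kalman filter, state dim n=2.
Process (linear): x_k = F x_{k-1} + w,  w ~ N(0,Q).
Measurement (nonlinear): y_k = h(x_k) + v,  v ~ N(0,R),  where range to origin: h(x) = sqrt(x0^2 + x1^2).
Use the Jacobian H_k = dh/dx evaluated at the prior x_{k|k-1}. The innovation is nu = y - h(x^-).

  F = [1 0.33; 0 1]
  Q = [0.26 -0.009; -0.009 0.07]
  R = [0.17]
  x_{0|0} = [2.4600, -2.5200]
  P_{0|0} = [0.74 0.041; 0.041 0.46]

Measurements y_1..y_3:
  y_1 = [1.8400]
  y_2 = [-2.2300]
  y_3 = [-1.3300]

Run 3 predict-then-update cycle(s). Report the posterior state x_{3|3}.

step 1: x^-=[1.6284, -2.5200]  P^-=[1.0772 0.1838; 0.1838 0.5300]  H_jac=[0.5427 -0.8399]  S=[0.6936]  K=[0.6203; -0.4980]  nu=[-1.1603]  x^+=[0.9086, -1.9422]  P^+=[0.8103 0.3980; 0.3980 0.3580]
step 2: x^-=[0.2677, -1.9422]  P^-=[1.3720 0.5072; 0.5072 0.4280]  H_jac=[0.1366 -0.9906]  S=[0.4784]  K=[-0.6586; -0.7415]  nu=[-4.1905]  x^+=[3.0278, 1.1652]  P^+=[1.1644 0.2735; 0.2735 0.1650]
step 3: x^-=[3.4123, 1.1652]  P^-=[1.6230 0.3190; 0.3190 0.2350]  H_jac=[0.9463 0.3232]  S=[1.8431]  K=[0.8892; 0.2050]  nu=[-4.9358]  x^+=[-0.9768, 0.1535]  P^+=[0.1655 -0.0170; -0.0170 0.1575]

x_post = [-0.9768, 0.1535]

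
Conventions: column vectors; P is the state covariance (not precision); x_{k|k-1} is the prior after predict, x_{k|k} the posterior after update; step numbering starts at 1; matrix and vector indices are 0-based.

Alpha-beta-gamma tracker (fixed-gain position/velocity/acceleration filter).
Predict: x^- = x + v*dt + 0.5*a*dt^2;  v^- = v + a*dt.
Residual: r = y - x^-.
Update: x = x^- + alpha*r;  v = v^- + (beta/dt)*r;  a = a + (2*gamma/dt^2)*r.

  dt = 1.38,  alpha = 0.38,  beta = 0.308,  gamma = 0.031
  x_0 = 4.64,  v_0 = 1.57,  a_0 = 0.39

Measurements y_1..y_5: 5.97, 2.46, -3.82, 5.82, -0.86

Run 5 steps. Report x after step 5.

x_post = 0.4519

step 1: x_pred=7.1780  r=-1.2080  x^+=6.7189  v^+=1.8386  a^+=0.3507
step 2: x_pred=9.5901  r=-7.1301  x^+=6.8807  v^+=0.7312  a^+=0.1185
step 3: x_pred=8.0026  r=-11.8226  x^+=3.5100  v^+=-1.7439  a^+=-0.2664
step 4: x_pred=0.8498  r=4.9702  x^+=2.7385  v^+=-1.0022  a^+=-0.1045
step 5: x_pred=1.2559  r=-2.1159  x^+=0.4519  v^+=-1.6187  a^+=-0.1734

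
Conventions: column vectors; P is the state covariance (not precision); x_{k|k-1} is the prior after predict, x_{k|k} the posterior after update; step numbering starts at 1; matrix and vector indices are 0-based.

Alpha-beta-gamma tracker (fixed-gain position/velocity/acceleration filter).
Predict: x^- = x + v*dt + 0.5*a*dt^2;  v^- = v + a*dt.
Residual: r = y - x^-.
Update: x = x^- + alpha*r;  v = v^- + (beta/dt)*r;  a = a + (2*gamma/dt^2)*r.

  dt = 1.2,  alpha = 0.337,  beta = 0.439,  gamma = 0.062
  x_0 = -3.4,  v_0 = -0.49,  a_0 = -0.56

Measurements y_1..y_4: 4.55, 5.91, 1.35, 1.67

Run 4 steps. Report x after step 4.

step 1: x_pred=-4.3912  r=8.9412  x^+=-1.3780  v^+=2.1090  a^+=0.2099
step 2: x_pred=1.3039  r=4.6061  x^+=2.8562  v^+=4.0460  a^+=0.6066
step 3: x_pred=8.1481  r=-6.7981  x^+=5.8571  v^+=2.2869  a^+=0.0212
step 4: x_pred=8.6166  r=-6.9466  x^+=6.2756  v^+=-0.2290  a^+=-0.5770

x_post = 6.2756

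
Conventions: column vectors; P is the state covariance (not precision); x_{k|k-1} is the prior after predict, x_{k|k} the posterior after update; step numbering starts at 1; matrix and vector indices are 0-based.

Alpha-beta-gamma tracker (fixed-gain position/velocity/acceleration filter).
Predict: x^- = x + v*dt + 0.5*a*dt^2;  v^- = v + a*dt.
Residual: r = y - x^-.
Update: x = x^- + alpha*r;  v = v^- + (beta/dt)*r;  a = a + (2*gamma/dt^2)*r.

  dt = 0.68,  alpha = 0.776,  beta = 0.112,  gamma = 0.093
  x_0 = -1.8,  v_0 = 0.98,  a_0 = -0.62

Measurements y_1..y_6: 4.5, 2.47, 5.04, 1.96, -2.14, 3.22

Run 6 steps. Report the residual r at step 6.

resid = 4.1619

step 1: x_pred=-1.2769  r=5.7769  x^+=3.2060  v^+=1.5099  a^+=1.7038
step 2: x_pred=4.6266  r=-2.1566  x^+=2.9531  v^+=2.3133  a^+=0.8363
step 3: x_pred=4.7194  r=0.3206  x^+=4.9682  v^+=2.9347  a^+=0.9652
step 4: x_pred=7.1870  r=-5.2270  x^+=3.1308  v^+=2.7302  a^+=-1.1373
step 5: x_pred=4.7244  r=-6.8644  x^+=-0.6024  v^+=0.8262  a^+=-3.8985
step 6: x_pred=-0.9419  r=4.1619  x^+=2.2877  v^+=-1.1393  a^+=-2.2244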